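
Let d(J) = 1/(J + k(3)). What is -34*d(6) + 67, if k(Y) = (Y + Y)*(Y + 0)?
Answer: 787/12 ≈ 65.583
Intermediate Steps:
k(Y) = 2*Y² (k(Y) = (2*Y)*Y = 2*Y²)
d(J) = 1/(18 + J) (d(J) = 1/(J + 2*3²) = 1/(J + 2*9) = 1/(J + 18) = 1/(18 + J))
-34*d(6) + 67 = -34/(18 + 6) + 67 = -34/24 + 67 = -34*1/24 + 67 = -17/12 + 67 = 787/12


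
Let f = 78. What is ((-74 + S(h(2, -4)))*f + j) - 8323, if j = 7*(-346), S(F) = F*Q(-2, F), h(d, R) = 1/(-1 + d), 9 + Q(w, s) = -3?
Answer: -17453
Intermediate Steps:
Q(w, s) = -12 (Q(w, s) = -9 - 3 = -12)
S(F) = -12*F (S(F) = F*(-12) = -12*F)
j = -2422
((-74 + S(h(2, -4)))*f + j) - 8323 = ((-74 - 12/(-1 + 2))*78 - 2422) - 8323 = ((-74 - 12/1)*78 - 2422) - 8323 = ((-74 - 12*1)*78 - 2422) - 8323 = ((-74 - 12)*78 - 2422) - 8323 = (-86*78 - 2422) - 8323 = (-6708 - 2422) - 8323 = -9130 - 8323 = -17453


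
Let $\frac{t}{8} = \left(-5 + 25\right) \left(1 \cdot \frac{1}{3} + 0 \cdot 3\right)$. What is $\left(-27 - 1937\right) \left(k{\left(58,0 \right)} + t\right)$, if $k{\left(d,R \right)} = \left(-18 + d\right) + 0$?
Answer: $- \frac{549920}{3} \approx -1.8331 \cdot 10^{5}$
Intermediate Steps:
$k{\left(d,R \right)} = -18 + d$
$t = \frac{160}{3}$ ($t = 8 \left(-5 + 25\right) \left(1 \cdot \frac{1}{3} + 0 \cdot 3\right) = 8 \cdot 20 \left(1 \cdot \frac{1}{3} + 0\right) = 8 \cdot 20 \left(\frac{1}{3} + 0\right) = 8 \cdot 20 \cdot \frac{1}{3} = 8 \cdot \frac{20}{3} = \frac{160}{3} \approx 53.333$)
$\left(-27 - 1937\right) \left(k{\left(58,0 \right)} + t\right) = \left(-27 - 1937\right) \left(\left(-18 + 58\right) + \frac{160}{3}\right) = - 1964 \left(40 + \frac{160}{3}\right) = \left(-1964\right) \frac{280}{3} = - \frac{549920}{3}$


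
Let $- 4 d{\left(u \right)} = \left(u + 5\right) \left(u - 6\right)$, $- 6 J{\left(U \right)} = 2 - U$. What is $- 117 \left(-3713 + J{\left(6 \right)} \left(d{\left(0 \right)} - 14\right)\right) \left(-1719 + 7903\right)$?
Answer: $2689594752$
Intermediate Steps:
$J{\left(U \right)} = - \frac{1}{3} + \frac{U}{6}$ ($J{\left(U \right)} = - \frac{2 - U}{6} = - \frac{1}{3} + \frac{U}{6}$)
$d{\left(u \right)} = - \frac{\left(-6 + u\right) \left(5 + u\right)}{4}$ ($d{\left(u \right)} = - \frac{\left(u + 5\right) \left(u - 6\right)}{4} = - \frac{\left(5 + u\right) \left(-6 + u\right)}{4} = - \frac{\left(-6 + u\right) \left(5 + u\right)}{4}$)
$- 117 \left(-3713 + J{\left(6 \right)} \left(d{\left(0 \right)} - 14\right)\right) \left(-1719 + 7903\right) = - 117 \left(-3713 + \left(- \frac{1}{3} + \frac{1}{6} \cdot 6\right) \left(\left(\frac{15}{2} - \frac{0^{2}}{4} + \frac{1}{4} \cdot 0\right) - 14\right)\right) \left(-1719 + 7903\right) = - 117 \left(-3713 + \left(- \frac{1}{3} + 1\right) \left(\left(\frac{15}{2} - 0 + 0\right) - 14\right)\right) 6184 = - 117 \left(-3713 + \frac{2 \left(\left(\frac{15}{2} + 0 + 0\right) - 14\right)}{3}\right) 6184 = - 117 \left(-3713 + \frac{2 \left(\frac{15}{2} - 14\right)}{3}\right) 6184 = - 117 \left(-3713 + \frac{2}{3} \left(- \frac{13}{2}\right)\right) 6184 = - 117 \left(-3713 - \frac{13}{3}\right) 6184 = - 117 \left(\left(- \frac{11152}{3}\right) 6184\right) = \left(-117\right) \left(- \frac{68963968}{3}\right) = 2689594752$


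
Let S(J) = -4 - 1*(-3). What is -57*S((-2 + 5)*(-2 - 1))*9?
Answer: 513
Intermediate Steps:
S(J) = -1 (S(J) = -4 + 3 = -1)
-57*S((-2 + 5)*(-2 - 1))*9 = -57*(-1)*9 = 57*9 = 513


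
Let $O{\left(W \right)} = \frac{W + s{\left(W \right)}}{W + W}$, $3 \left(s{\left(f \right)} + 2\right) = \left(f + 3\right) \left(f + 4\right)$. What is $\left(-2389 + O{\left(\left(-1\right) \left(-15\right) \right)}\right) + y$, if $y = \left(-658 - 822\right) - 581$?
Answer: $- \frac{133373}{30} \approx -4445.8$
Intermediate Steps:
$s{\left(f \right)} = -2 + \frac{\left(3 + f\right) \left(4 + f\right)}{3}$ ($s{\left(f \right)} = -2 + \frac{\left(f + 3\right) \left(f + 4\right)}{3} = -2 + \frac{\left(3 + f\right) \left(4 + f\right)}{3}$)
$O{\left(W \right)} = \frac{2 + \frac{W^{2}}{3} + \frac{10 W}{3}}{2 W}$ ($O{\left(W \right)} = \frac{W + \left(2 + \frac{W^{2}}{3} + \frac{7 W}{3}\right)}{W + W} = \frac{2 + \frac{W^{2}}{3} + \frac{10 W}{3}}{2 W}$)
$y = -2061$ ($y = -1480 - 581 = -2061$)
$\left(-2389 + O{\left(\left(-1\right) \left(-15\right) \right)}\right) + y = \left(-2389 + \left(\frac{5}{3} + \frac{1}{\left(-1\right) \left(-15\right)} + \frac{\left(-1\right) \left(-15\right)}{6}\right)\right) - 2061 = \left(-2389 + \left(\frac{5}{3} + \frac{1}{15} + \frac{1}{6} \cdot 15\right)\right) - 2061 = \left(-2389 + \left(\frac{5}{3} + \frac{1}{15} + \frac{5}{2}\right)\right) - 2061 = \left(-2389 + \frac{127}{30}\right) - 2061 = - \frac{71543}{30} - 2061 = - \frac{133373}{30}$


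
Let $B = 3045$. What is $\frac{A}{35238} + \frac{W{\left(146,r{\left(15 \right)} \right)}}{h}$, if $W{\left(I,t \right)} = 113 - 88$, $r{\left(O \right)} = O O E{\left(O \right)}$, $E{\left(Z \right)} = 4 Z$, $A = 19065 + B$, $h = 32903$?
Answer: $\frac{121394380}{193239319} \approx 0.62821$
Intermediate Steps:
$A = 22110$ ($A = 19065 + 3045 = 22110$)
$r{\left(O \right)} = 4 O^{3}$ ($r{\left(O \right)} = O O 4 O = O^{2} \cdot 4 O = 4 O^{3}$)
$W{\left(I,t \right)} = 25$ ($W{\left(I,t \right)} = 113 - 88 = 25$)
$\frac{A}{35238} + \frac{W{\left(146,r{\left(15 \right)} \right)}}{h} = \frac{22110}{35238} + \frac{25}{32903} = 22110 \cdot \frac{1}{35238} + 25 \cdot \frac{1}{32903} = \frac{3685}{5873} + \frac{25}{32903} = \frac{121394380}{193239319}$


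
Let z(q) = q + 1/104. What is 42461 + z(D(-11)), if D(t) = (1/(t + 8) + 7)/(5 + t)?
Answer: 39742465/936 ≈ 42460.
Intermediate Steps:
D(t) = (7 + 1/(8 + t))/(5 + t) (D(t) = (1/(8 + t) + 7)/(5 + t) = (7 + 1/(8 + t))/(5 + t))
z(q) = 1/104 + q (z(q) = q + 1/104 = 1/104 + q)
42461 + z(D(-11)) = 42461 + (1/104 + (57 + 7*(-11))/(40 + (-11)² + 13*(-11))) = 42461 + (1/104 + (57 - 77)/(40 + 121 - 143)) = 42461 + (1/104 - 20/18) = 42461 + (1/104 + (1/18)*(-20)) = 42461 + (1/104 - 10/9) = 42461 - 1031/936 = 39742465/936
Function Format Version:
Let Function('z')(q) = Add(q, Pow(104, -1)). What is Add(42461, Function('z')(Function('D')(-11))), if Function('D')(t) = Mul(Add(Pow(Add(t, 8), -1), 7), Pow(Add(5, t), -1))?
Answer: Rational(39742465, 936) ≈ 42460.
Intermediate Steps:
Function('D')(t) = Mul(Pow(Add(5, t), -1), Add(7, Pow(Add(8, t), -1))) (Function('D')(t) = Mul(Add(Pow(Add(8, t), -1), 7), Pow(Add(5, t), -1)) = Mul(Add(7, Pow(Add(8, t), -1)), Pow(Add(5, t), -1)) = Mul(Pow(Add(5, t), -1), Add(7, Pow(Add(8, t), -1))))
Function('z')(q) = Add(Rational(1, 104), q) (Function('z')(q) = Add(q, Rational(1, 104)) = Add(Rational(1, 104), q))
Add(42461, Function('z')(Function('D')(-11))) = Add(42461, Add(Rational(1, 104), Mul(Pow(Add(40, Pow(-11, 2), Mul(13, -11)), -1), Add(57, Mul(7, -11))))) = Add(42461, Add(Rational(1, 104), Mul(Pow(Add(40, 121, -143), -1), Add(57, -77)))) = Add(42461, Add(Rational(1, 104), Mul(Pow(18, -1), -20))) = Add(42461, Add(Rational(1, 104), Mul(Rational(1, 18), -20))) = Add(42461, Add(Rational(1, 104), Rational(-10, 9))) = Add(42461, Rational(-1031, 936)) = Rational(39742465, 936)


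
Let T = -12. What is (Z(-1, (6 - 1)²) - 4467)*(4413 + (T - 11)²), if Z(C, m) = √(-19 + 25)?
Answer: -22075914 + 4942*√6 ≈ -2.2064e+7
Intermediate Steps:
Z(C, m) = √6
(Z(-1, (6 - 1)²) - 4467)*(4413 + (T - 11)²) = (√6 - 4467)*(4413 + (-12 - 11)²) = (-4467 + √6)*(4413 + (-23)²) = (-4467 + √6)*(4413 + 529) = (-4467 + √6)*4942 = -22075914 + 4942*√6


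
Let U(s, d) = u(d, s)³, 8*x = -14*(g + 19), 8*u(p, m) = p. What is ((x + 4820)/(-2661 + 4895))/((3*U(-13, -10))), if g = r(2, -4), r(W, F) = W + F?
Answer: -51096/139625 ≈ -0.36595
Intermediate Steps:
r(W, F) = F + W
u(p, m) = p/8
g = -2 (g = -4 + 2 = -2)
x = -119/4 (x = (-14*(-2 + 19))/8 = (-14*17)/8 = (⅛)*(-238) = -119/4 ≈ -29.750)
U(s, d) = d³/512 (U(s, d) = (d/8)³ = d³/512)
((x + 4820)/(-2661 + 4895))/((3*U(-13, -10))) = ((-119/4 + 4820)/(-2661 + 4895))/((3*((1/512)*(-10)³))) = ((19161/4)/2234)/((3*((1/512)*(-1000)))) = ((19161/4)*(1/2234))/((3*(-125/64))) = 19161/(8936*(-375/64)) = (19161/8936)*(-64/375) = -51096/139625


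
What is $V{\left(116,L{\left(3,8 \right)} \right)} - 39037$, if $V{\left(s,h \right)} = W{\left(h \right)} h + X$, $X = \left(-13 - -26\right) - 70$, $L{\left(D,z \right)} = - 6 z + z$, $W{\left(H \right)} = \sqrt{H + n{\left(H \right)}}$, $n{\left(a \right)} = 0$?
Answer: $-39094 - 80 i \sqrt{10} \approx -39094.0 - 252.98 i$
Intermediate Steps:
$W{\left(H \right)} = \sqrt{H}$ ($W{\left(H \right)} = \sqrt{H + 0} = \sqrt{H}$)
$L{\left(D,z \right)} = - 5 z$
$X = -57$ ($X = \left(-13 + 26\right) - 70 = 13 - 70 = -57$)
$V{\left(s,h \right)} = -57 + h^{\frac{3}{2}}$ ($V{\left(s,h \right)} = \sqrt{h} h - 57 = h^{\frac{3}{2}} - 57 = -57 + h^{\frac{3}{2}}$)
$V{\left(116,L{\left(3,8 \right)} \right)} - 39037 = \left(-57 + \left(\left(-5\right) 8\right)^{\frac{3}{2}}\right) - 39037 = \left(-57 + \left(-40\right)^{\frac{3}{2}}\right) - 39037 = \left(-57 - 80 i \sqrt{10}\right) - 39037 = -39094 - 80 i \sqrt{10}$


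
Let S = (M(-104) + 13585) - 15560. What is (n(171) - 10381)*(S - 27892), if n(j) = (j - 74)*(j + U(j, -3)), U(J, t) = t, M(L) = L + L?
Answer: -177893625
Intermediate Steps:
M(L) = 2*L
n(j) = (-74 + j)*(-3 + j) (n(j) = (j - 74)*(j - 3) = (-74 + j)*(-3 + j))
S = -2183 (S = (2*(-104) + 13585) - 15560 = (-208 + 13585) - 15560 = 13377 - 15560 = -2183)
(n(171) - 10381)*(S - 27892) = ((222 + 171**2 - 77*171) - 10381)*(-2183 - 27892) = ((222 + 29241 - 13167) - 10381)*(-30075) = (16296 - 10381)*(-30075) = 5915*(-30075) = -177893625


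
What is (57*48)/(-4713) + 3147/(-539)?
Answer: -5435505/846769 ≈ -6.4191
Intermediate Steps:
(57*48)/(-4713) + 3147/(-539) = 2736*(-1/4713) + 3147*(-1/539) = -912/1571 - 3147/539 = -5435505/846769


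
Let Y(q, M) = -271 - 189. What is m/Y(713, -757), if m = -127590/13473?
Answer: 4253/206586 ≈ 0.020587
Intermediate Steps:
m = -42530/4491 (m = -127590*1/13473 = -42530/4491 ≈ -9.4700)
Y(q, M) = -460
m/Y(713, -757) = -42530/4491/(-460) = -42530/4491*(-1/460) = 4253/206586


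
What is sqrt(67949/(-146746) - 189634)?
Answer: I*sqrt(4083662203087098)/146746 ≈ 435.47*I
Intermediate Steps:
sqrt(67949/(-146746) - 189634) = sqrt(67949*(-1/146746) - 189634) = sqrt(-67949/146746 - 189634) = sqrt(-27828098913/146746) = I*sqrt(4083662203087098)/146746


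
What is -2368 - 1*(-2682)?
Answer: 314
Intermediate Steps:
-2368 - 1*(-2682) = -2368 + 2682 = 314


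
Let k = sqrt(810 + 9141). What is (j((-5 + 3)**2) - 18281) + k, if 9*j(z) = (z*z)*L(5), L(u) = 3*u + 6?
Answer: -54731/3 + sqrt(9951) ≈ -18144.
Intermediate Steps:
L(u) = 6 + 3*u
k = sqrt(9951) ≈ 99.755
j(z) = 7*z**2/3 (j(z) = ((z*z)*(6 + 3*5))/9 = (z**2*(6 + 15))/9 = (z**2*21)/9 = (21*z**2)/9 = 7*z**2/3)
(j((-5 + 3)**2) - 18281) + k = (7*((-5 + 3)**2)**2/3 - 18281) + sqrt(9951) = (7*((-2)**2)**2/3 - 18281) + sqrt(9951) = ((7/3)*4**2 - 18281) + sqrt(9951) = ((7/3)*16 - 18281) + sqrt(9951) = (112/3 - 18281) + sqrt(9951) = -54731/3 + sqrt(9951)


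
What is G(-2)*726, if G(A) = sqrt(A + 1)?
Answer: 726*I ≈ 726.0*I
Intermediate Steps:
G(A) = sqrt(1 + A)
G(-2)*726 = sqrt(1 - 2)*726 = sqrt(-1)*726 = I*726 = 726*I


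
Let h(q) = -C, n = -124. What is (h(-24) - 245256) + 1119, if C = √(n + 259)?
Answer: -244137 - 3*√15 ≈ -2.4415e+5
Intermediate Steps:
C = 3*√15 (C = √(-124 + 259) = √135 = 3*√15 ≈ 11.619)
h(q) = -3*√15
(h(-24) - 245256) + 1119 = (-3*√15 - 245256) + 1119 = (-245256 - 3*√15) + 1119 = -244137 - 3*√15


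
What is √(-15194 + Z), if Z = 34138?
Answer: 16*√74 ≈ 137.64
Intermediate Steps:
√(-15194 + Z) = √(-15194 + 34138) = √18944 = 16*√74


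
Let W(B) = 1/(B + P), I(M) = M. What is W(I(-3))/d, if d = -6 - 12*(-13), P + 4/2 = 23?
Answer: 1/2700 ≈ 0.00037037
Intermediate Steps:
P = 21 (P = -2 + 23 = 21)
W(B) = 1/(21 + B) (W(B) = 1/(B + 21) = 1/(21 + B))
d = 150 (d = -6 + 156 = 150)
W(I(-3))/d = 1/((21 - 3)*150) = (1/150)/18 = (1/18)*(1/150) = 1/2700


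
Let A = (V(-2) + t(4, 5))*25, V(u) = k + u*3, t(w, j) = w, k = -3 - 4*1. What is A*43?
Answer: -9675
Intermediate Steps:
k = -7 (k = -3 - 4 = -7)
V(u) = -7 + 3*u (V(u) = -7 + u*3 = -7 + 3*u)
A = -225 (A = ((-7 + 3*(-2)) + 4)*25 = ((-7 - 6) + 4)*25 = (-13 + 4)*25 = -9*25 = -225)
A*43 = -225*43 = -9675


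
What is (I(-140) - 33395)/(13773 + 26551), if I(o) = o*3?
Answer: -33815/40324 ≈ -0.83858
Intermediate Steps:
I(o) = 3*o
(I(-140) - 33395)/(13773 + 26551) = (3*(-140) - 33395)/(13773 + 26551) = (-420 - 33395)/40324 = -33815*1/40324 = -33815/40324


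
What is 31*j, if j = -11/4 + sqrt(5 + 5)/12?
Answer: -341/4 + 31*sqrt(10)/12 ≈ -77.081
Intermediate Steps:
j = -11/4 + sqrt(10)/12 (j = -11*1/4 + sqrt(10)*(1/12) = -11/4 + sqrt(10)/12 ≈ -2.4865)
31*j = 31*(-11/4 + sqrt(10)/12) = -341/4 + 31*sqrt(10)/12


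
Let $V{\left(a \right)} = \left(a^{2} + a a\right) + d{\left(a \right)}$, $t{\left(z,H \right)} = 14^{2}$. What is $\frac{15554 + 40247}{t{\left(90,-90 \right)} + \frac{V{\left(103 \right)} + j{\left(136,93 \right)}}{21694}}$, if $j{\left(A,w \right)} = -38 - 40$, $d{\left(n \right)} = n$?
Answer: $\frac{1210546894}{4273267} \approx 283.28$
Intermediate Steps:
$t{\left(z,H \right)} = 196$
$j{\left(A,w \right)} = -78$ ($j{\left(A,w \right)} = -38 - 40 = -78$)
$V{\left(a \right)} = a + 2 a^{2}$ ($V{\left(a \right)} = \left(a^{2} + a a\right) + a = \left(a^{2} + a^{2}\right) + a = 2 a^{2} + a = a + 2 a^{2}$)
$\frac{15554 + 40247}{t{\left(90,-90 \right)} + \frac{V{\left(103 \right)} + j{\left(136,93 \right)}}{21694}} = \frac{15554 + 40247}{196 + \frac{103 \left(1 + 2 \cdot 103\right) - 78}{21694}} = \frac{55801}{196 + \left(103 \left(1 + 206\right) - 78\right) \frac{1}{21694}} = \frac{55801}{196 + \left(103 \cdot 207 - 78\right) \frac{1}{21694}} = \frac{55801}{196 + \left(21321 - 78\right) \frac{1}{21694}} = \frac{55801}{196 + 21243 \cdot \frac{1}{21694}} = \frac{55801}{196 + \frac{21243}{21694}} = \frac{55801}{\frac{4273267}{21694}} = 55801 \cdot \frac{21694}{4273267} = \frac{1210546894}{4273267}$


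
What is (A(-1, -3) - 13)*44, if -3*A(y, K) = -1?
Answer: -1672/3 ≈ -557.33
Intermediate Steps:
A(y, K) = 1/3 (A(y, K) = -1/3*(-1) = 1/3)
(A(-1, -3) - 13)*44 = (1/3 - 13)*44 = -38/3*44 = -1672/3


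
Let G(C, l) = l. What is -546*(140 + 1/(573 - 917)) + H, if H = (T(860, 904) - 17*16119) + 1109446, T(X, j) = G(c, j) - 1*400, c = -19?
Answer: 130632037/172 ≈ 7.5949e+5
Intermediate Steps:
T(X, j) = -400 + j (T(X, j) = j - 1*400 = j - 400 = -400 + j)
H = 835927 (H = ((-400 + 904) - 17*16119) + 1109446 = (504 - 274023) + 1109446 = -273519 + 1109446 = 835927)
-546*(140 + 1/(573 - 917)) + H = -546*(140 + 1/(573 - 917)) + 835927 = -546*(140 + 1/(-344)) + 835927 = -546*(140 - 1/344) + 835927 = -546*48159/344 + 835927 = -13147407/172 + 835927 = 130632037/172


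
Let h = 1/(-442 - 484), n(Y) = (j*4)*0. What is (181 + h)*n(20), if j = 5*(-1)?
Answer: 0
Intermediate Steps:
j = -5
n(Y) = 0 (n(Y) = -5*4*0 = -20*0 = 0)
h = -1/926 (h = 1/(-926) = -1/926 ≈ -0.0010799)
(181 + h)*n(20) = (181 - 1/926)*0 = (167605/926)*0 = 0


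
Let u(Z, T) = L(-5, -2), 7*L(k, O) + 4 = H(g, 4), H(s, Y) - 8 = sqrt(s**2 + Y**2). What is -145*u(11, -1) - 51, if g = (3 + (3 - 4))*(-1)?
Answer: -937/7 - 290*sqrt(5)/7 ≈ -226.49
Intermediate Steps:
g = -2 (g = (3 - 1)*(-1) = 2*(-1) = -2)
H(s, Y) = 8 + sqrt(Y**2 + s**2) (H(s, Y) = 8 + sqrt(s**2 + Y**2) = 8 + sqrt(Y**2 + s**2))
L(k, O) = 4/7 + 2*sqrt(5)/7 (L(k, O) = -4/7 + (8 + sqrt(4**2 + (-2)**2))/7 = -4/7 + (8 + sqrt(16 + 4))/7 = -4/7 + (8 + sqrt(20))/7 = -4/7 + (8 + 2*sqrt(5))/7 = -4/7 + (8/7 + 2*sqrt(5)/7) = 4/7 + 2*sqrt(5)/7)
u(Z, T) = 4/7 + 2*sqrt(5)/7
-145*u(11, -1) - 51 = -145*(4/7 + 2*sqrt(5)/7) - 51 = (-580/7 - 290*sqrt(5)/7) - 51 = -937/7 - 290*sqrt(5)/7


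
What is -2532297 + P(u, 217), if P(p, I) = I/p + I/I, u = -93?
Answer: -7596895/3 ≈ -2.5323e+6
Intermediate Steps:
P(p, I) = 1 + I/p (P(p, I) = I/p + 1 = 1 + I/p)
-2532297 + P(u, 217) = -2532297 + (217 - 93)/(-93) = -2532297 - 1/93*124 = -2532297 - 4/3 = -7596895/3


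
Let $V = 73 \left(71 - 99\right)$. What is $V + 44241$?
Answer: $42197$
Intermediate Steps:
$V = -2044$ ($V = 73 \left(-28\right) = -2044$)
$V + 44241 = -2044 + 44241 = 42197$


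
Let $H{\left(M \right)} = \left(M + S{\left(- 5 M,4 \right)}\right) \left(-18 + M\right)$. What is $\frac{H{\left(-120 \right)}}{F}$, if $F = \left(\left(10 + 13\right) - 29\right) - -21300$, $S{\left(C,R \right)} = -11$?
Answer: $\frac{3013}{3549} \approx 0.84897$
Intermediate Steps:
$H{\left(M \right)} = \left(-18 + M\right) \left(-11 + M\right)$ ($H{\left(M \right)} = \left(M - 11\right) \left(-18 + M\right) = \left(-11 + M\right) \left(-18 + M\right) = \left(-18 + M\right) \left(-11 + M\right)$)
$F = 21294$ ($F = \left(23 - 29\right) + 21300 = -6 + 21300 = 21294$)
$\frac{H{\left(-120 \right)}}{F} = \frac{198 + \left(-120\right)^{2} - -3480}{21294} = \left(198 + 14400 + 3480\right) \frac{1}{21294} = 18078 \cdot \frac{1}{21294} = \frac{3013}{3549}$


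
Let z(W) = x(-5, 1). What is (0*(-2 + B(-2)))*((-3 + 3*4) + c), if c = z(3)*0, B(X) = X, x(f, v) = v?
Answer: 0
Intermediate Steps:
z(W) = 1
c = 0 (c = 1*0 = 0)
(0*(-2 + B(-2)))*((-3 + 3*4) + c) = (0*(-2 - 2))*((-3 + 3*4) + 0) = (0*(-4))*((-3 + 12) + 0) = 0*(9 + 0) = 0*9 = 0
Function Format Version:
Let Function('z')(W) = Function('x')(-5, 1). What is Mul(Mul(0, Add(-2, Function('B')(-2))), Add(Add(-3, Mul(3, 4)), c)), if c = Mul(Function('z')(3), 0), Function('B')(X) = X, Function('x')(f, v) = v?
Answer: 0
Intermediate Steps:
Function('z')(W) = 1
c = 0 (c = Mul(1, 0) = 0)
Mul(Mul(0, Add(-2, Function('B')(-2))), Add(Add(-3, Mul(3, 4)), c)) = Mul(Mul(0, Add(-2, -2)), Add(Add(-3, Mul(3, 4)), 0)) = Mul(Mul(0, -4), Add(Add(-3, 12), 0)) = Mul(0, Add(9, 0)) = Mul(0, 9) = 0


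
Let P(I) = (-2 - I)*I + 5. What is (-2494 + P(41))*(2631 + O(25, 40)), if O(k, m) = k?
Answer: -11293312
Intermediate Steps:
P(I) = 5 + I*(-2 - I) (P(I) = I*(-2 - I) + 5 = 5 + I*(-2 - I))
(-2494 + P(41))*(2631 + O(25, 40)) = (-2494 + (5 - 1*41² - 2*41))*(2631 + 25) = (-2494 + (5 - 1*1681 - 82))*2656 = (-2494 + (5 - 1681 - 82))*2656 = (-2494 - 1758)*2656 = -4252*2656 = -11293312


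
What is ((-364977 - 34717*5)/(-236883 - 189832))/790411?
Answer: 538562/337280229865 ≈ 1.5968e-6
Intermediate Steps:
((-364977 - 34717*5)/(-236883 - 189832))/790411 = ((-364977 - 173585)/(-426715))*(1/790411) = -538562*(-1/426715)*(1/790411) = (538562/426715)*(1/790411) = 538562/337280229865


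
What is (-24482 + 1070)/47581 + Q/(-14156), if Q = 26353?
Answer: -1585322365/673556636 ≈ -2.3537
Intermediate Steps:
(-24482 + 1070)/47581 + Q/(-14156) = (-24482 + 1070)/47581 + 26353/(-14156) = -23412*1/47581 + 26353*(-1/14156) = -23412/47581 - 26353/14156 = -1585322365/673556636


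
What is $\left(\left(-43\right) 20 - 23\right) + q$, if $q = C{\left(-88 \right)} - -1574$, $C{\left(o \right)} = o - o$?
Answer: $691$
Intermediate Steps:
$C{\left(o \right)} = 0$
$q = 1574$ ($q = 0 - -1574 = 0 + 1574 = 1574$)
$\left(\left(-43\right) 20 - 23\right) + q = \left(\left(-43\right) 20 - 23\right) + 1574 = \left(-860 - 23\right) + 1574 = -883 + 1574 = 691$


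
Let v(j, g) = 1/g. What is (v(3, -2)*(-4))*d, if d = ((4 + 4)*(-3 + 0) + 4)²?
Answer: 800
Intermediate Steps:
d = 400 (d = (8*(-3) + 4)² = (-24 + 4)² = (-20)² = 400)
(v(3, -2)*(-4))*d = (-4/(-2))*400 = -½*(-4)*400 = 2*400 = 800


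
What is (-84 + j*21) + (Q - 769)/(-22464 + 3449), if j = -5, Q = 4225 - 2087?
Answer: -3595204/19015 ≈ -189.07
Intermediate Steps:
Q = 2138
(-84 + j*21) + (Q - 769)/(-22464 + 3449) = (-84 - 5*21) + (2138 - 769)/(-22464 + 3449) = (-84 - 105) + 1369/(-19015) = -189 + 1369*(-1/19015) = -189 - 1369/19015 = -3595204/19015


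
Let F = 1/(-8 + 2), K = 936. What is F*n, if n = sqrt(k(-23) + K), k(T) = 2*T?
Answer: -sqrt(890)/6 ≈ -4.9721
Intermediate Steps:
n = sqrt(890) (n = sqrt(2*(-23) + 936) = sqrt(-46 + 936) = sqrt(890) ≈ 29.833)
F = -1/6 (F = 1/(-6) = -1/6 ≈ -0.16667)
F*n = -sqrt(890)/6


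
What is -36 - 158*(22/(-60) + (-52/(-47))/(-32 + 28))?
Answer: 46273/705 ≈ 65.635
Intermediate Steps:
-36 - 158*(22/(-60) + (-52/(-47))/(-32 + 28)) = -36 - 158*(22*(-1/60) - 52*(-1/47)/(-4)) = -36 - 158*(-11/30 + (52/47)*(-¼)) = -36 - 158*(-11/30 - 13/47) = -36 - 158*(-907/1410) = -36 + 71653/705 = 46273/705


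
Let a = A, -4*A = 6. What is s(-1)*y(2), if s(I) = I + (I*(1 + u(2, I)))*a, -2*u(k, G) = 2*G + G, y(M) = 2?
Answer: 11/2 ≈ 5.5000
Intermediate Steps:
A = -3/2 (A = -¼*6 = -3/2 ≈ -1.5000)
u(k, G) = -3*G/2 (u(k, G) = -(2*G + G)/2 = -3*G/2)
a = -3/2 ≈ -1.5000
s(I) = I - 3*I*(1 - 3*I/2)/2 (s(I) = I + (I*(1 - 3*I/2))*(-3/2) = I - 3*I*(1 - 3*I/2)/2)
s(-1)*y(2) = ((¼)*(-1)*(-2 + 9*(-1)))*2 = ((¼)*(-1)*(-2 - 9))*2 = ((¼)*(-1)*(-11))*2 = (11/4)*2 = 11/2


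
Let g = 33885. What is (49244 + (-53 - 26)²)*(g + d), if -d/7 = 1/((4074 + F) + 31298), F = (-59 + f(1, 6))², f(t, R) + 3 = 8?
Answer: 71985621618405/38288 ≈ 1.8801e+9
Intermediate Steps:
f(t, R) = 5 (f(t, R) = -3 + 8 = 5)
F = 2916 (F = (-59 + 5)² = (-54)² = 2916)
d = -7/38288 (d = -7/((4074 + 2916) + 31298) = -7/(6990 + 31298) = -7/38288 ≈ -0.00018282)
(49244 + (-53 - 26)²)*(g + d) = (49244 + (-53 - 26)²)*(33885 - 7/38288) = (49244 + (-79)²)*(1297388873/38288) = (49244 + 6241)*(1297388873/38288) = 55485*(1297388873/38288) = 71985621618405/38288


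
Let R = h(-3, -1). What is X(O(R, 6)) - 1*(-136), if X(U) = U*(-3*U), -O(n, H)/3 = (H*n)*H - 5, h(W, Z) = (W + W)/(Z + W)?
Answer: -64691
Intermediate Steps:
h(W, Z) = 2*W/(W + Z) (h(W, Z) = (2*W)/(W + Z) = 2*W/(W + Z))
R = 3/2 (R = 2*(-3)/(-3 - 1) = 2*(-3)/(-4) = 2*(-3)*(-¼) = 3/2 ≈ 1.5000)
O(n, H) = 15 - 3*n*H² (O(n, H) = -3*((H*n)*H - 5) = -3*(n*H² - 5) = -3*(-5 + n*H²) = 15 - 3*n*H²)
X(U) = -3*U²
X(O(R, 6)) - 1*(-136) = -3*(15 - 3*3/2*6²)² - 1*(-136) = -3*(15 - 3*3/2*36)² + 136 = -3*(15 - 162)² + 136 = -3*(-147)² + 136 = -3*21609 + 136 = -64827 + 136 = -64691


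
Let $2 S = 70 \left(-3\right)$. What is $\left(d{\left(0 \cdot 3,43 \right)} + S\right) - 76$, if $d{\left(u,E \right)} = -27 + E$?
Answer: $-165$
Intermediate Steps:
$S = -105$ ($S = \frac{70 \left(-3\right)}{2} = \frac{1}{2} \left(-210\right) = -105$)
$\left(d{\left(0 \cdot 3,43 \right)} + S\right) - 76 = \left(\left(-27 + 43\right) - 105\right) - 76 = \left(16 - 105\right) - 76 = -89 - 76 = -165$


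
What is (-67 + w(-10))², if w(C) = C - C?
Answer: 4489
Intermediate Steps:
w(C) = 0
(-67 + w(-10))² = (-67 + 0)² = (-67)² = 4489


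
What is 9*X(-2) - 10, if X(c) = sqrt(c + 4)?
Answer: -10 + 9*sqrt(2) ≈ 2.7279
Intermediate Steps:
X(c) = sqrt(4 + c)
9*X(-2) - 10 = 9*sqrt(4 - 2) - 10 = 9*sqrt(2) - 10 = -10 + 9*sqrt(2)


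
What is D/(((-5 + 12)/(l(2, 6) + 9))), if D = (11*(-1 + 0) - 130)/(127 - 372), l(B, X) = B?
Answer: 1551/1715 ≈ 0.90437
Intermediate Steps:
D = 141/245 (D = (11*(-1) - 130)/(-245) = (-11 - 130)*(-1/245) = -141*(-1/245) = 141/245 ≈ 0.57551)
D/(((-5 + 12)/(l(2, 6) + 9))) = 141/(245*(((-5 + 12)/(2 + 9)))) = 141/(245*((7/11))) = 141/(245*((7*(1/11)))) = 141/(245*(7/11)) = (141/245)*(11/7) = 1551/1715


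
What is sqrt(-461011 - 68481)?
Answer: 2*I*sqrt(132373) ≈ 727.66*I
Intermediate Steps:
sqrt(-461011 - 68481) = sqrt(-529492) = 2*I*sqrt(132373)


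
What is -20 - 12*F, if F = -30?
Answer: 340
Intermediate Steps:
-20 - 12*F = -20 - 12*(-30) = -20 + 360 = 340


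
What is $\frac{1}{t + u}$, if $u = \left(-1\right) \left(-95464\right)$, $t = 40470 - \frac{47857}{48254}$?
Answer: $\frac{48254}{6559311379} \approx 7.3566 \cdot 10^{-6}$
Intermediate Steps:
$t = \frac{1952791523}{48254}$ ($t = 40470 - 47857 \cdot \frac{1}{48254} = 40470 - \frac{47857}{48254} = \frac{1952791523}{48254} \approx 40469.0$)
$u = 95464$
$\frac{1}{t + u} = \frac{1}{\frac{1952791523}{48254} + 95464} = \frac{1}{\frac{6559311379}{48254}} = \frac{48254}{6559311379}$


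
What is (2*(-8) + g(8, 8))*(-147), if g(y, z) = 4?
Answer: 1764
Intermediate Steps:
(2*(-8) + g(8, 8))*(-147) = (2*(-8) + 4)*(-147) = (-16 + 4)*(-147) = -12*(-147) = 1764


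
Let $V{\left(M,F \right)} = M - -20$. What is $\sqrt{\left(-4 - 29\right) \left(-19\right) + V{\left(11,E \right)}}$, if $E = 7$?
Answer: $\sqrt{658} \approx 25.652$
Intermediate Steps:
$V{\left(M,F \right)} = 20 + M$ ($V{\left(M,F \right)} = M + 20 = 20 + M$)
$\sqrt{\left(-4 - 29\right) \left(-19\right) + V{\left(11,E \right)}} = \sqrt{\left(-4 - 29\right) \left(-19\right) + \left(20 + 11\right)} = \sqrt{\left(-33\right) \left(-19\right) + 31} = \sqrt{627 + 31} = \sqrt{658}$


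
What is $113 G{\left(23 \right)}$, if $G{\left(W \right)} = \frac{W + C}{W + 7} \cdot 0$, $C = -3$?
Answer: $0$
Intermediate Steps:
$G{\left(W \right)} = 0$ ($G{\left(W \right)} = \frac{W - 3}{W + 7} \cdot 0 = \frac{-3 + W}{7 + W} 0 = 0$)
$113 G{\left(23 \right)} = 113 \cdot 0 = 0$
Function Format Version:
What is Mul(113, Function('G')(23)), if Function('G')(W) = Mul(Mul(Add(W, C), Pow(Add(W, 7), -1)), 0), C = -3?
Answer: 0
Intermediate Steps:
Function('G')(W) = 0 (Function('G')(W) = Mul(Mul(Add(W, -3), Pow(Add(W, 7), -1)), 0) = Mul(Mul(Add(-3, W), Pow(Add(7, W), -1)), 0) = Mul(Mul(Pow(Add(7, W), -1), Add(-3, W)), 0) = 0)
Mul(113, Function('G')(23)) = Mul(113, 0) = 0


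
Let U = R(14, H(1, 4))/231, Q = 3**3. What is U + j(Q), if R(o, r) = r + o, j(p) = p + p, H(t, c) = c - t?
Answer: 12491/231 ≈ 54.074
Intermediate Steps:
Q = 27
j(p) = 2*p
R(o, r) = o + r
U = 17/231 (U = (14 + (4 - 1*1))/231 = (14 + (4 - 1))*(1/231) = (14 + 3)*(1/231) = 17*(1/231) = 17/231 ≈ 0.073593)
U + j(Q) = 17/231 + 2*27 = 17/231 + 54 = 12491/231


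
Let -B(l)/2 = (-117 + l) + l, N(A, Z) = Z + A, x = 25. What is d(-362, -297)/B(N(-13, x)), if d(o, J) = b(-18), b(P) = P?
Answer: -3/31 ≈ -0.096774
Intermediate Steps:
d(o, J) = -18
N(A, Z) = A + Z
B(l) = 234 - 4*l (B(l) = -2*((-117 + l) + l) = -2*(-117 + 2*l) = 234 - 4*l)
d(-362, -297)/B(N(-13, x)) = -18/(234 - 4*(-13 + 25)) = -18/(234 - 4*12) = -18/(234 - 48) = -18/186 = -18*1/186 = -3/31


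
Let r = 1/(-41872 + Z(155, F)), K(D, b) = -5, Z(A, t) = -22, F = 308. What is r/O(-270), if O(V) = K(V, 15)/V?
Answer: -27/20947 ≈ -0.0012890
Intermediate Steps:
O(V) = -5/V
r = -1/41894 (r = 1/(-41872 - 22) = 1/(-41894) = -1/41894 ≈ -2.3870e-5)
r/O(-270) = -1/(41894*((-5/(-270)))) = -1/(41894*((-5*(-1/270)))) = -1/(41894*1/54) = -1/41894*54 = -27/20947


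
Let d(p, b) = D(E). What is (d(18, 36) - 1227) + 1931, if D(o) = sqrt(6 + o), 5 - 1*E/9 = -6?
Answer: 704 + sqrt(105) ≈ 714.25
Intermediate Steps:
E = 99 (E = 45 - 9*(-6) = 45 + 54 = 99)
d(p, b) = sqrt(105) (d(p, b) = sqrt(6 + 99) = sqrt(105))
(d(18, 36) - 1227) + 1931 = (sqrt(105) - 1227) + 1931 = (-1227 + sqrt(105)) + 1931 = 704 + sqrt(105)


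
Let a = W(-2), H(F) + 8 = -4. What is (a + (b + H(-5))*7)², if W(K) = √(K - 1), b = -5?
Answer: (119 - I*√3)² ≈ 14158.0 - 412.23*I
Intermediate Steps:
H(F) = -12 (H(F) = -8 - 4 = -12)
W(K) = √(-1 + K)
a = I*√3 (a = √(-1 - 2) = √(-3) = I*√3 ≈ 1.732*I)
(a + (b + H(-5))*7)² = (I*√3 + (-5 - 12)*7)² = (I*√3 - 17*7)² = (I*√3 - 119)² = (-119 + I*√3)²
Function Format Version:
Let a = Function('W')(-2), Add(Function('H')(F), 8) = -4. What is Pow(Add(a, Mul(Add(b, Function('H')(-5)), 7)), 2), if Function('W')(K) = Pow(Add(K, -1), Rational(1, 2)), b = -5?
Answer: Pow(Add(119, Mul(-1, I, Pow(3, Rational(1, 2)))), 2) ≈ Add(14158., Mul(-412.23, I))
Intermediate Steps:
Function('H')(F) = -12 (Function('H')(F) = Add(-8, -4) = -12)
Function('W')(K) = Pow(Add(-1, K), Rational(1, 2))
a = Mul(I, Pow(3, Rational(1, 2))) (a = Pow(Add(-1, -2), Rational(1, 2)) = Pow(-3, Rational(1, 2)) = Mul(I, Pow(3, Rational(1, 2))) ≈ Mul(1.7320, I))
Pow(Add(a, Mul(Add(b, Function('H')(-5)), 7)), 2) = Pow(Add(Mul(I, Pow(3, Rational(1, 2))), Mul(Add(-5, -12), 7)), 2) = Pow(Add(Mul(I, Pow(3, Rational(1, 2))), Mul(-17, 7)), 2) = Pow(Add(Mul(I, Pow(3, Rational(1, 2))), -119), 2) = Pow(Add(-119, Mul(I, Pow(3, Rational(1, 2)))), 2)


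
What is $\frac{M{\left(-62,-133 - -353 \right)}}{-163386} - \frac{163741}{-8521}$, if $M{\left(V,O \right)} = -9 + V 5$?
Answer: $\frac{922610525}{48007314} \approx 19.218$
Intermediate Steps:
$M{\left(V,O \right)} = -9 + 5 V$
$\frac{M{\left(-62,-133 - -353 \right)}}{-163386} - \frac{163741}{-8521} = \frac{-9 + 5 \left(-62\right)}{-163386} - \frac{163741}{-8521} = \left(-9 - 310\right) \left(- \frac{1}{163386}\right) - - \frac{163741}{8521} = \left(-319\right) \left(- \frac{1}{163386}\right) + \frac{163741}{8521} = \frac{11}{5634} + \frac{163741}{8521} = \frac{922610525}{48007314}$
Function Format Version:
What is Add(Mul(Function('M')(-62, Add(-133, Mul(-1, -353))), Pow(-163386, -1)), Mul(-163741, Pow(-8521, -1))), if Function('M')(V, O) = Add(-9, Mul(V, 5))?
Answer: Rational(922610525, 48007314) ≈ 19.218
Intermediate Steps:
Function('M')(V, O) = Add(-9, Mul(5, V))
Add(Mul(Function('M')(-62, Add(-133, Mul(-1, -353))), Pow(-163386, -1)), Mul(-163741, Pow(-8521, -1))) = Add(Mul(Add(-9, Mul(5, -62)), Pow(-163386, -1)), Mul(-163741, Pow(-8521, -1))) = Add(Mul(Add(-9, -310), Rational(-1, 163386)), Mul(-163741, Rational(-1, 8521))) = Add(Mul(-319, Rational(-1, 163386)), Rational(163741, 8521)) = Add(Rational(11, 5634), Rational(163741, 8521)) = Rational(922610525, 48007314)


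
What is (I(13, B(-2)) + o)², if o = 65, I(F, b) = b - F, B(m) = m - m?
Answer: 2704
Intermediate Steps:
B(m) = 0
(I(13, B(-2)) + o)² = ((0 - 1*13) + 65)² = ((0 - 13) + 65)² = (-13 + 65)² = 52² = 2704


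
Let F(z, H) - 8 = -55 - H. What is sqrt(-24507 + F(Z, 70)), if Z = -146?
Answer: 36*I*sqrt(19) ≈ 156.92*I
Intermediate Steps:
F(z, H) = -47 - H (F(z, H) = 8 + (-55 - H) = -47 - H)
sqrt(-24507 + F(Z, 70)) = sqrt(-24507 + (-47 - 1*70)) = sqrt(-24507 + (-47 - 70)) = sqrt(-24507 - 117) = sqrt(-24624) = 36*I*sqrt(19)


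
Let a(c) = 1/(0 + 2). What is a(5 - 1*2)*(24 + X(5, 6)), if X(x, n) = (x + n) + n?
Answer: 41/2 ≈ 20.500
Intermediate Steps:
X(x, n) = x + 2*n (X(x, n) = (n + x) + n = x + 2*n)
a(c) = ½ (a(c) = 1/2 = ½)
a(5 - 1*2)*(24 + X(5, 6)) = (24 + (5 + 2*6))/2 = (24 + (5 + 12))/2 = (24 + 17)/2 = (½)*41 = 41/2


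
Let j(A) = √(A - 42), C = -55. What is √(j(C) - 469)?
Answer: √(-469 + I*√97) ≈ 0.2274 + 21.658*I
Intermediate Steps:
j(A) = √(-42 + A)
√(j(C) - 469) = √(√(-42 - 55) - 469) = √(√(-97) - 469) = √(I*√97 - 469) = √(-469 + I*√97)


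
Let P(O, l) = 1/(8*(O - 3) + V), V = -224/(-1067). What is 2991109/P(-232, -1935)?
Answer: -545397727384/97 ≈ -5.6227e+9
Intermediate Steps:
V = 224/1067 (V = -224*(-1/1067) = 224/1067 ≈ 0.20993)
P(O, l) = 1/(-25384/1067 + 8*O) (P(O, l) = 1/(8*(O - 3) + 224/1067) = 1/(8*(-3 + O) + 224/1067) = 1/((-24 + 8*O) + 224/1067) = 1/(-25384/1067 + 8*O))
2991109/P(-232, -1935) = 2991109/((1067/(8*(-3173 + 1067*(-232))))) = 2991109/((1067/(8*(-3173 - 247544)))) = 2991109/(((1067/8)/(-250717))) = 2991109/(((1067/8)*(-1/250717))) = 2991109/(-1067/2005736) = 2991109*(-2005736/1067) = -545397727384/97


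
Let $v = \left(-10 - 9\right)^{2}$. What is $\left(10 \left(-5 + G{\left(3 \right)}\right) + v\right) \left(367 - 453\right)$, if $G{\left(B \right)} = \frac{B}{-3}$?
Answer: $-25886$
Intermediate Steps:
$G{\left(B \right)} = - \frac{B}{3}$ ($G{\left(B \right)} = B \left(- \frac{1}{3}\right) = - \frac{B}{3}$)
$v = 361$ ($v = \left(-19\right)^{2} = 361$)
$\left(10 \left(-5 + G{\left(3 \right)}\right) + v\right) \left(367 - 453\right) = \left(10 \left(-5 - 1\right) + 361\right) \left(367 - 453\right) = \left(10 \left(-5 - 1\right) + 361\right) \left(-86\right) = \left(10 \left(-6\right) + 361\right) \left(-86\right) = \left(-60 + 361\right) \left(-86\right) = 301 \left(-86\right) = -25886$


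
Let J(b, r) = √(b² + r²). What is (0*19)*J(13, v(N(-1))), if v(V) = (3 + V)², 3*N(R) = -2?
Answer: 0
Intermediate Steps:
N(R) = -⅔ (N(R) = (⅓)*(-2) = -⅔)
(0*19)*J(13, v(N(-1))) = (0*19)*√(13² + ((3 - ⅔)²)²) = 0*√(169 + ((7/3)²)²) = 0*√(169 + (49/9)²) = 0*√(169 + 2401/81) = 0*√(16090/81) = 0*(√16090/9) = 0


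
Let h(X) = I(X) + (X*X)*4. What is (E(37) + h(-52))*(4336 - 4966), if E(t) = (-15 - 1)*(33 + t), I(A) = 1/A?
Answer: -158820165/26 ≈ -6.1085e+6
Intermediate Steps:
E(t) = -528 - 16*t (E(t) = -16*(33 + t) = -528 - 16*t)
h(X) = 1/X + 4*X**2 (h(X) = 1/X + (X*X)*4 = 1/X + X**2*4 = 1/X + 4*X**2)
(E(37) + h(-52))*(4336 - 4966) = ((-528 - 16*37) + (1 + 4*(-52)**3)/(-52))*(4336 - 4966) = ((-528 - 592) - (1 + 4*(-140608))/52)*(-630) = (-1120 - (1 - 562432)/52)*(-630) = (-1120 - 1/52*(-562431))*(-630) = (-1120 + 562431/52)*(-630) = (504191/52)*(-630) = -158820165/26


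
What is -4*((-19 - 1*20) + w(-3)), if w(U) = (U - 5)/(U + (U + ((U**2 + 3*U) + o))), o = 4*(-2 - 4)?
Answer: 2324/15 ≈ 154.93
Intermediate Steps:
o = -24 (o = 4*(-6) = -24)
w(U) = (-5 + U)/(-24 + U**2 + 5*U) (w(U) = (U - 5)/(U + (U + ((U**2 + 3*U) - 24))) = (-5 + U)/(U + (U + (-24 + U**2 + 3*U))) = (-5 + U)/(U + (-24 + U**2 + 4*U)) = (-5 + U)/(-24 + U**2 + 5*U))
-4*((-19 - 1*20) + w(-3)) = -4*((-19 - 1*20) + (-5 - 3)/(-24 + (-3)**2 + 5*(-3))) = -4*((-19 - 20) - 8/(-24 + 9 - 15)) = -4*(-39 - 8/(-30)) = -4*(-39 - 1/30*(-8)) = -4*(-39 + 4/15) = -4*(-581/15) = 2324/15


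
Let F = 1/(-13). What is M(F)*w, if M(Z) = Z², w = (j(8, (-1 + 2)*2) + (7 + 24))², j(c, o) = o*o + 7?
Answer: 1764/169 ≈ 10.438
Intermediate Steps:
F = -1/13 ≈ -0.076923
j(c, o) = 7 + o² (j(c, o) = o² + 7 = 7 + o²)
w = 1764 (w = ((7 + ((-1 + 2)*2)²) + (7 + 24))² = ((7 + (1*2)²) + 31)² = ((7 + 2²) + 31)² = ((7 + 4) + 31)² = (11 + 31)² = 42² = 1764)
M(F)*w = (-1/13)²*1764 = (1/169)*1764 = 1764/169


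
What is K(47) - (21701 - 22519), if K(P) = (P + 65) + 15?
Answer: 945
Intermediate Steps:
K(P) = 80 + P (K(P) = (65 + P) + 15 = 80 + P)
K(47) - (21701 - 22519) = (80 + 47) - (21701 - 22519) = 127 - 1*(-818) = 127 + 818 = 945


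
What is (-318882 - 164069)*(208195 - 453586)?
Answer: 118511828841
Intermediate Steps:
(-318882 - 164069)*(208195 - 453586) = -482951*(-245391) = 118511828841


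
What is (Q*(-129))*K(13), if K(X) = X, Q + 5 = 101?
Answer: -160992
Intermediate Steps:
Q = 96 (Q = -5 + 101 = 96)
(Q*(-129))*K(13) = (96*(-129))*13 = -12384*13 = -160992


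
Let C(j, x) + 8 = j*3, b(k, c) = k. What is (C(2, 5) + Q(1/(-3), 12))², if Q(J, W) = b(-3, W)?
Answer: 25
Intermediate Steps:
Q(J, W) = -3
C(j, x) = -8 + 3*j (C(j, x) = -8 + j*3 = -8 + 3*j)
(C(2, 5) + Q(1/(-3), 12))² = ((-8 + 3*2) - 3)² = ((-8 + 6) - 3)² = (-2 - 3)² = (-5)² = 25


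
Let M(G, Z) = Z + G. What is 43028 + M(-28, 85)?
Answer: 43085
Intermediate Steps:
M(G, Z) = G + Z
43028 + M(-28, 85) = 43028 + (-28 + 85) = 43028 + 57 = 43085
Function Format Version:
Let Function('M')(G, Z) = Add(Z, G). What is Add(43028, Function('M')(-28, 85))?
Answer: 43085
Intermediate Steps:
Function('M')(G, Z) = Add(G, Z)
Add(43028, Function('M')(-28, 85)) = Add(43028, Add(-28, 85)) = Add(43028, 57) = 43085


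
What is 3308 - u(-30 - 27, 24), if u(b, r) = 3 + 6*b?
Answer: 3647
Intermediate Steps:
3308 - u(-30 - 27, 24) = 3308 - (3 + 6*(-30 - 27)) = 3308 - (3 + 6*(-57)) = 3308 - (3 - 342) = 3308 - 1*(-339) = 3308 + 339 = 3647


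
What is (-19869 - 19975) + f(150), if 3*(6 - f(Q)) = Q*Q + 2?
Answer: -142016/3 ≈ -47339.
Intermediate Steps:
f(Q) = 16/3 - Q²/3 (f(Q) = 6 - (Q*Q + 2)/3 = 6 - (Q² + 2)/3 = 6 - (2 + Q²)/3 = 6 + (-⅔ - Q²/3) = 16/3 - Q²/3)
(-19869 - 19975) + f(150) = (-19869 - 19975) + (16/3 - ⅓*150²) = -39844 + (16/3 - ⅓*22500) = -39844 + (16/3 - 7500) = -39844 - 22484/3 = -142016/3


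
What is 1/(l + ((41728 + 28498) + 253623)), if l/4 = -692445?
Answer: -1/2445931 ≈ -4.0884e-7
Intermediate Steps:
l = -2769780 (l = 4*(-692445) = -2769780)
1/(l + ((41728 + 28498) + 253623)) = 1/(-2769780 + ((41728 + 28498) + 253623)) = 1/(-2769780 + (70226 + 253623)) = 1/(-2769780 + 323849) = 1/(-2445931) = -1/2445931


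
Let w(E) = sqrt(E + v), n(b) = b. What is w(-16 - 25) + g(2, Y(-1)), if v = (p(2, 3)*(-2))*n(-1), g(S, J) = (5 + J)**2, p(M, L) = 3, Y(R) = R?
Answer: 16 + I*sqrt(35) ≈ 16.0 + 5.9161*I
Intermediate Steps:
v = 6 (v = (3*(-2))*(-1) = -6*(-1) = 6)
w(E) = sqrt(6 + E) (w(E) = sqrt(E + 6) = sqrt(6 + E))
w(-16 - 25) + g(2, Y(-1)) = sqrt(6 + (-16 - 25)) + (5 - 1)**2 = sqrt(6 - 41) + 4**2 = sqrt(-35) + 16 = I*sqrt(35) + 16 = 16 + I*sqrt(35)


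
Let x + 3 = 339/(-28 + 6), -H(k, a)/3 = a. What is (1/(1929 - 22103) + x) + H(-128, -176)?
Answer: 5140243/10087 ≈ 509.59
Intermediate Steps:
H(k, a) = -3*a
x = -405/22 (x = -3 + 339/(-28 + 6) = -3 + 339/(-22) = -3 + 339*(-1/22) = -3 - 339/22 = -405/22 ≈ -18.409)
(1/(1929 - 22103) + x) + H(-128, -176) = (1/(1929 - 22103) - 405/22) - 3*(-176) = (1/(-20174) - 405/22) + 528 = (-1/20174 - 405/22) + 528 = -185693/10087 + 528 = 5140243/10087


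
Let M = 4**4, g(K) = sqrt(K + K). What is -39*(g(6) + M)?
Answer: -9984 - 78*sqrt(3) ≈ -10119.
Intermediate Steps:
g(K) = sqrt(2)*sqrt(K) (g(K) = sqrt(2*K) = sqrt(2)*sqrt(K))
M = 256
-39*(g(6) + M) = -39*(sqrt(2)*sqrt(6) + 256) = -39*(2*sqrt(3) + 256) = -39*(256 + 2*sqrt(3)) = -9984 - 78*sqrt(3)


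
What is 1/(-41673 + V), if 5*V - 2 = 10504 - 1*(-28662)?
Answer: -5/169197 ≈ -2.9551e-5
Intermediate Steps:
V = 39168/5 (V = ⅖ + (10504 - 1*(-28662))/5 = ⅖ + (10504 + 28662)/5 = ⅖ + (⅕)*39166 = ⅖ + 39166/5 = 39168/5 ≈ 7833.6)
1/(-41673 + V) = 1/(-41673 + 39168/5) = 1/(-169197/5) = -5/169197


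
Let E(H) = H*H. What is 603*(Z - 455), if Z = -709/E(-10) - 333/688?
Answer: -4797632619/17200 ≈ -2.7893e+5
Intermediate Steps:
E(H) = H**2
Z = -130273/17200 (Z = -709/((-10)**2) - 333/688 = -709/100 - 333*1/688 = -709*1/100 - 333/688 = -709/100 - 333/688 = -130273/17200 ≈ -7.5740)
603*(Z - 455) = 603*(-130273/17200 - 455) = 603*(-7956273/17200) = -4797632619/17200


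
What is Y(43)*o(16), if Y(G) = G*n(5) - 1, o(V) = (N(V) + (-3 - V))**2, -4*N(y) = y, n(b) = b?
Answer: 113206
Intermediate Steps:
N(y) = -y/4
o(V) = (-3 - 5*V/4)**2 (o(V) = (-V/4 + (-3 - V))**2 = (-3 - 5*V/4)**2)
Y(G) = -1 + 5*G (Y(G) = G*5 - 1 = 5*G - 1 = -1 + 5*G)
Y(43)*o(16) = (-1 + 5*43)*((12 + 5*16)**2/16) = (-1 + 215)*((12 + 80)**2/16) = 214*((1/16)*92**2) = 214*((1/16)*8464) = 214*529 = 113206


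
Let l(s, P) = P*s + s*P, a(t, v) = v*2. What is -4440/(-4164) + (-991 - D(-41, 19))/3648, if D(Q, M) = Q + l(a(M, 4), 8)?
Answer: 487847/632928 ≈ 0.77078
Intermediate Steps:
a(t, v) = 2*v
l(s, P) = 2*P*s (l(s, P) = P*s + P*s = 2*P*s)
D(Q, M) = 128 + Q (D(Q, M) = Q + 2*8*(2*4) = Q + 2*8*8 = Q + 128 = 128 + Q)
-4440/(-4164) + (-991 - D(-41, 19))/3648 = -4440/(-4164) + (-991 - (128 - 41))/3648 = -4440*(-1/4164) + (-991 - 1*87)*(1/3648) = 370/347 + (-991 - 87)*(1/3648) = 370/347 - 1078*1/3648 = 370/347 - 539/1824 = 487847/632928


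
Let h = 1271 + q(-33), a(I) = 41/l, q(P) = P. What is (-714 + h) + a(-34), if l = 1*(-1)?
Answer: 483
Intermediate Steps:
l = -1
a(I) = -41 (a(I) = 41/(-1) = 41*(-1) = -41)
h = 1238 (h = 1271 - 33 = 1238)
(-714 + h) + a(-34) = (-714 + 1238) - 41 = 524 - 41 = 483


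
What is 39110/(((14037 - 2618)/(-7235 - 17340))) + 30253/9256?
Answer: -8895857622993/105694264 ≈ -84166.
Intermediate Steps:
39110/(((14037 - 2618)/(-7235 - 17340))) + 30253/9256 = 39110/((11419/(-24575))) + 30253*(1/9256) = 39110/((11419*(-1/24575))) + 30253/9256 = 39110/(-11419/24575) + 30253/9256 = 39110*(-24575/11419) + 30253/9256 = -961128250/11419 + 30253/9256 = -8895857622993/105694264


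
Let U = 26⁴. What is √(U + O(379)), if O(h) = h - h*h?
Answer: √313714 ≈ 560.10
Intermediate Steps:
U = 456976
O(h) = h - h²
√(U + O(379)) = √(456976 + 379*(1 - 1*379)) = √(456976 + 379*(1 - 379)) = √(456976 + 379*(-378)) = √(456976 - 143262) = √313714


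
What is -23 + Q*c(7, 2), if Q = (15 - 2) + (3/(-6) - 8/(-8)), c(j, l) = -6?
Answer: -104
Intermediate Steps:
Q = 27/2 (Q = 13 + (3*(-⅙) - 8*(-⅛)) = 13 + (-½ + 1) = 13 + ½ = 27/2 ≈ 13.500)
-23 + Q*c(7, 2) = -23 + (27/2)*(-6) = -23 - 81 = -104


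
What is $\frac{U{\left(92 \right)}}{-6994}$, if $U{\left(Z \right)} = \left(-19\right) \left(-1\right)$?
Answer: $- \frac{19}{6994} \approx -0.0027166$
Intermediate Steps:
$U{\left(Z \right)} = 19$
$\frac{U{\left(92 \right)}}{-6994} = \frac{19}{-6994} = 19 \left(- \frac{1}{6994}\right) = - \frac{19}{6994}$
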